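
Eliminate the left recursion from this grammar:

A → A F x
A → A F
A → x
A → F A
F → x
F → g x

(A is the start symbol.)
A is directly left-recursive. The standard transformation for
  A → A α₁ | ... | A α_m | β₁ | ... | β_n
is
  A  → β₁ A' | ... | β_n A'
  A' → α₁ A' | ... | α_m A' | ε

A → x becomes A → x A'
A → F A becomes A → F A A'
A → A F x becomes A' → F x A'
A → A F becomes A' → F A'
Add A' → ε

Productions for other non-terminals are unchanged:
  F → x
  F → g x

Resulting grammar:
A → x A'
A → F A A'
A' → F x A'
A' → F A'
A' → ε
F → x
F → g x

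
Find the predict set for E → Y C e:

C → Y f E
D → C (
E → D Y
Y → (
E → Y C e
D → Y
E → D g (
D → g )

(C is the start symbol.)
PREDICT(E → Y C e) = (FIRST(RHS) \ {ε}) ∪ (FOLLOW(E) if ε ∈ FIRST(RHS), i.e. RHS ⇒* ε)
FIRST(Y) = { '(' }
FIRST(Y C e) = { '(' }
ε ∉ FIRST(Y C e), so FOLLOW(E) is not added.
PREDICT(E → Y C e) = { '(' }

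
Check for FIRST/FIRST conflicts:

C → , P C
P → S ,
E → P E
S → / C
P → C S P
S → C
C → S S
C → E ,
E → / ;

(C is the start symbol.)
Yes. C → ',' P C / C → S S on { ',' }; C → ',' P C / C → E ',' on { ',' }; C → S S / C → E ',' on { ',', '/' }; P → S ',' / P → C S P on { ',', '/' }; E → P E / E → '/' ';' on { '/' }; S → '/' C / S → C on { '/' }

FIRST sets of the non-terminals at (or reachable through a nullable prefix from) the front of some alternative:
  FIRST(S) = { ',', '/' }
  FIRST(E) = { ',', '/' }
  FIRST(C) = { ',', '/' }
  FIRST(P) = { ',', '/' }

Productions for C:
  C → , P C: FIRST = { ',' }
  C → S S: FIRST = { ',', '/' }
  C → E ,: FIRST = { ',', '/' }
Productions for P:
  P → S ,: FIRST = { ',', '/' }
  P → C S P: FIRST = { ',', '/' }
Productions for E:
  E → P E: FIRST = { ',', '/' }
  E → / ;: FIRST = { '/' }
Productions for S:
  S → / C: FIRST = { '/' }
  S → C: FIRST = { ',', '/' }

Conflict for C: C → , P C and C → S S
  Overlap: { ',' }
Conflict for C: C → , P C and C → E ,
  Overlap: { ',' }
Conflict for C: C → S S and C → E ,
  Overlap: { ',', '/' }
Conflict for P: P → S , and P → C S P
  Overlap: { ',', '/' }
Conflict for E: E → P E and E → / ;
  Overlap: { '/' }
Conflict for S: S → / C and S → C
  Overlap: { '/' }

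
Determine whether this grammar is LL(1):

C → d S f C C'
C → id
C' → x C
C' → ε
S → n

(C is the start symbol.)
No. Predict set conflict for C': { 'x' }

A grammar is LL(1) if for each non-terminal N with multiple productions, the predict sets of those productions are pairwise disjoint, where PREDICT(N → α) = (FIRST(α) \ {ε}) ∪ (FOLLOW(N) if α ⇒* ε).

Relevant sets:
  FOLLOW(C') = { $, 'x' }

For C:
  PREDICT(C → d S f C C') = { 'd' }
  PREDICT(C → id) = { 'id' }
For C':
  PREDICT(C' → x C) = { 'x' }
  PREDICT(C' → ε) = { $, 'x' }
S has a single production, so nothing to check there.

Conflict found: Predict set conflict for C': { 'x' }
The grammar is NOT LL(1).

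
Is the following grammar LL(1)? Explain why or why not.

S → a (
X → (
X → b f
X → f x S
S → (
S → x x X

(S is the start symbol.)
A grammar is LL(1) if for each non-terminal N with multiple productions, the predict sets of those productions are pairwise disjoint, where PREDICT(N → α) = (FIRST(α) \ {ε}) ∪ (FOLLOW(N) if α ⇒* ε).

For S:
  PREDICT(S → a '(') = { 'a' }
  PREDICT(S → '(') = { '(' }
  PREDICT(S → x x X) = { 'x' }
For X:
  PREDICT(X → '(') = { '(' }
  PREDICT(X → b f) = { 'b' }
  PREDICT(X → f x S) = { 'f' }

All predict sets are disjoint. The grammar IS LL(1).

Answer: Yes, the grammar is LL(1).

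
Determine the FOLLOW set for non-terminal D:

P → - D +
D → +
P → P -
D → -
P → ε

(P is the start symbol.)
{ '+' }

In P → - D +: D is followed by '+', add FIRST('+') \ {ε} = { '+' }

Taking the union: FOLLOW(D) = { '+' }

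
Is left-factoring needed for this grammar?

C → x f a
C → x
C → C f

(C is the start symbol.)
Left-factoring is needed when two productions for the same non-terminal
share a common prefix on the right-hand side.

Productions for C:
  C → x f a
  C → x
  C → C f

Found common prefix 'x' in productions for C

Answer: Yes, C has productions with common prefix 'x'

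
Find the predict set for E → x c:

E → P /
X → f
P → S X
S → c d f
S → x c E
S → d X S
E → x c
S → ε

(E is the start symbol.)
{ 'x' }

PREDICT(E → x c) = (FIRST(RHS) \ {ε}) ∪ (FOLLOW(E) if ε ∈ FIRST(RHS), i.e. RHS ⇒* ε)
FIRST(x c) = { 'x' }
ε ∉ FIRST(x c), so FOLLOW(E) is not added.
PREDICT(E → x c) = { 'x' }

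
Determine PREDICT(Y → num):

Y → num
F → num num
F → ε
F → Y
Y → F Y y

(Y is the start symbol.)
{ 'num' }

PREDICT(Y → num) = (FIRST(RHS) \ {ε}) ∪ (FOLLOW(Y) if ε ∈ FIRST(RHS), i.e. RHS ⇒* ε)
FIRST(num) = { 'num' }
ε ∉ FIRST(num), so FOLLOW(Y) is not added.
PREDICT(Y → num) = { 'num' }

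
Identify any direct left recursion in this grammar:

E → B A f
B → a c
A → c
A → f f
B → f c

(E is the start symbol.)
E → B A f: starts with B
B → a c: starts with a
A → c: starts with c
A → f f: starts with f
B → f c: starts with f

No direct left recursion found.

Answer: No direct left recursion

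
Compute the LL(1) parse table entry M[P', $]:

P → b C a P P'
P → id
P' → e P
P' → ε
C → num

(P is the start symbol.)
P' → ε

To find M[P', $], we find productions for P' where $ is in the predict set (PREDICT(N → α) = (FIRST(α) \ {ε}) ∪ (FOLLOW(N) if α ⇒* ε)).

Relevant sets:
  FOLLOW(P') = { $, 'e' }

P' → e P: PREDICT = { 'e' }
P' → ε: PREDICT = { $, 'e' }
  $ is in predict set, so this production goes in M[P', $]

M[P', $] = P' → ε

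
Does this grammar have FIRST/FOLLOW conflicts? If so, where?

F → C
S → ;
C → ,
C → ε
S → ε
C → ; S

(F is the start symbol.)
No FIRST/FOLLOW conflicts.

A FIRST/FOLLOW conflict occurs when a non-terminal N has a nullable alternative N → β (β ⇒* ε) and another alternative N → α with FIRST(α) ∩ FOLLOW(N) ≠ ∅: on such a lookahead the parser cannot decide between expanding α and letting N vanish via β.

Nullable non-terminals: C, F, S.

C: nullable alternative(s) C → ε; FOLLOW(C) = { $ }
  C → ,: FIRST \ {ε} = { ',' } — disjoint from FOLLOW(C)
  C → ε: FIRST \ {ε} = { } — this is the only nullable alternative, skip
  C → ; S: FIRST \ {ε} = { ';' } — disjoint from FOLLOW(C)
F has a nullable alternative but only one production, so nothing to check.

S: nullable alternative(s) S → ε; FOLLOW(S) = { $ }
  S → ;: FIRST \ {ε} = { ';' } — disjoint from FOLLOW(S)
  S → ε: FIRST \ {ε} = { } — this is the only nullable alternative, skip

No FIRST/FOLLOW conflicts found.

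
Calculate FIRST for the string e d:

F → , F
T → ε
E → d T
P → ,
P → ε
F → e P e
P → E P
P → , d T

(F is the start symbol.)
To compute FIRST(e d), process the symbols left to right:
Symbol e is a terminal. Add 'e' and stop.
FIRST(e d) = { 'e' }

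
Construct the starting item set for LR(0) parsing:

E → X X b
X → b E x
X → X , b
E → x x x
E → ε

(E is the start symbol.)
{ [E → . X X b], [E → . x x x], [E → .], [E' → . E], [X → . X , b], [X → . b E x] }

First, augment the grammar with E' → E
I₀ = CLOSURE({ [E' → . E] }):
  [E' → . E] has the dot before E: add [E → . X X b], [E → . x x x], [E → .]
  [E → . X X b] has the dot before X: add [X → . b E x], [X → . X , b]
No further items can be added.

I₀ = { [E → . X X b], [E → . x x x], [E → .], [E' → . E], [X → . X , b], [X → . b E x] }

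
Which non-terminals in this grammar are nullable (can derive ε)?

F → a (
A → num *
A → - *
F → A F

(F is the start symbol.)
None

There are no ε-productions, so no non-terminal can derive ε.
No non-terminals are nullable.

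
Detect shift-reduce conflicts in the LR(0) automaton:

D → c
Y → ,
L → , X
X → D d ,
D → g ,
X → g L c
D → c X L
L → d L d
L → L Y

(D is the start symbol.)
Yes — I2: [D → c .] vs [D → . c]; I8: [D → g , .] vs [D → . c]; I18: [D → c X L .] vs [Y → . ,]

Augment with D' → D and build the canonical LR(0) collection (I0 = CLOSURE({[D' → . D]}), then GOTO on every symbol after a dot until no new states appear). It has 21 states:
  I0: { [D → . c X L], [D → . c], [D → . g ,], [D' → . D] }  — shift
  I1: { [D' → D .] }  — accept
  I2: { [D → . c X L], [D → . c], [D → . g ,], [D → c . X L], [D → c .], [X → . D d ,], [X → . g L c] }  — shift, reduce
  I3: { [D → g . ,] }  — shift
  I4: { [D → g , .] }  — reduce
  I5: { [X → D . d ,] }  — shift
  I6: { [D → c X . L], [L → . , X], [L → . L Y], [L → . d L d] }  — shift
  I7: { [D → g . ,], [L → . , X], [L → . L Y], [L → . d L d], [X → g . L c] }  — shift
  I8: { [D → . c X L], [D → . c], [D → . g ,], [D → g , .], [L → , . X], [X → . D d ,], [X → . g L c] }  — shift, reduce
  I9: { [L → L . Y], [X → g L . c], [Y → . ,] }  — shift
  I10: { [L → . , X], [L → . L Y], [L → . d L d], [L → d . L d] }  — shift
  I11: { [D → . c X L], [D → . c], [D → . g ,], [L → , . X], [X → . D d ,], [X → . g L c] }  — shift
  I12: { [L → L . Y], [L → d L . d], [Y → . ,] }  — shift
  I13: { [Y → , .] }  — reduce
  I14: { [L → L Y .] }  — reduce
  I15: { [L → d L d .] }  — reduce
  I16: { [L → , X .] }  — reduce
  I17: { [X → g L c .] }  — reduce
  I18: { [D → c X L .], [L → L . Y], [Y → . ,] }  — shift, reduce
  I19: { [X → D d . ,] }  — shift
  I20: { [X → D d , .] }  — reduce

I2 contains reduce item [D → c .] and shift items [D → . c], [D → . c X L], [D → . g ,], [X → . g L c] — shift-reduce conflict.
I8 contains reduce item [D → g , .] and shift items [D → . c], [D → . c X L], [D → . g ,], [X → . g L c] — shift-reduce conflict.
I18 contains reduce item [D → c X L .] and shift item [Y → . ,] — shift-reduce conflict.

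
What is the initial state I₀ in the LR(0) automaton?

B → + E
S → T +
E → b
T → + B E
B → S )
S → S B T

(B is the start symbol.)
First, augment the grammar with B' → B
I₀ = CLOSURE({ [B' → . B] }):
  [B' → . B] has the dot before B: add [B → . + E], [B → . S )]
  [B → . S )] has the dot before S: add [S → . T +], [S → . S B T]
  [S → . T +] has the dot before T: add [T → . + B E]
No further items can be added.

I₀ = { [B → . + E], [B → . S )], [B' → . B], [S → . S B T], [S → . T +], [T → . + B E] }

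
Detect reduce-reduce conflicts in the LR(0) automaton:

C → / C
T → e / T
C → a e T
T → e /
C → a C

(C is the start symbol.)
A reduce-reduce conflict occurs when an LR(0) state has two complete items [A → α .] and [B → β .] — both call for a reduction, and with no lookahead the parser cannot choose between them.

Augment with C' → C and build the canonical LR(0) collection (I0 = CLOSURE({[C' → . C]}), then GOTO on every symbol after a dot until no new states appear). It has 11 states:
  I0: { [C → . / C], [C → . a C], [C → . a e T], [C' → . C] }  — shift
  I1: { [C → . / C], [C → . a C], [C → . a e T], [C → / . C] }  — shift
  I2: { [C' → C .] }  — accept
  I3: { [C → . / C], [C → . a C], [C → . a e T], [C → a . C], [C → a . e T] }  — shift
  I4: { [C → a C .] }  — reduce
  I5: { [C → a e . T], [T → . e / T], [T → . e /] }  — shift
  I6: { [C → a e T .] }  — reduce
  I7: { [T → e . / T], [T → e . /] }  — shift
  I8: { [T → . e / T], [T → . e /], [T → e / . T], [T → e / .] }  — shift, reduce
  I9: { [T → e / T .] }  — reduce
  I10: { [C → / C .] }  — reduce

No state contains more than one complete item.

Answer: No reduce-reduce conflicts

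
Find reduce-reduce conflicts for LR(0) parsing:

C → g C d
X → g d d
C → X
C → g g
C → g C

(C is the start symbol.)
No reduce-reduce conflicts

A reduce-reduce conflict occurs when an LR(0) state has two complete items [A → α .] and [B → β .] — both call for a reduction, and with no lookahead the parser cannot choose between them.

Augment with C' → C and build the canonical LR(0) collection (I0 = CLOSURE({[C' → . C]}), then GOTO on every symbol after a dot until no new states appear). It has 9 states:
  I0: { [C → . X], [C → . g C d], [C → . g C], [C → . g g], [C' → . C], [X → . g d d] }  — shift
  I1: { [C' → C .] }  — accept
  I2: { [C → X .] }  — reduce
  I3: { [C → . X], [C → . g C d], [C → . g C], [C → . g g], [C → g . C d], [C → g . C], [C → g . g], [X → . g d d], [X → g . d d] }  — shift
  I4: { [C → g C . d], [C → g C .] }  — shift, reduce
  I5: { [X → g d . d] }  — shift
  I6: { [C → . X], [C → . g C d], [C → . g C], [C → . g g], [C → g . C d], [C → g . C], [C → g . g], [C → g g .], [X → . g d d], [X → g . d d] }  — shift, reduce
  I7: { [X → g d d .] }  — reduce
  I8: { [C → g C d .] }  — reduce

No state contains more than one complete item.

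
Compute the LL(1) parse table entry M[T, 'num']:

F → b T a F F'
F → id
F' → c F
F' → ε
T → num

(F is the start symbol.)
T → num

To find M[T, 'num'], we find productions for T where 'num' is in the predict set (PREDICT(N → α) = (FIRST(α) \ {ε}) ∪ (FOLLOW(N) if α ⇒* ε)).

T → num: PREDICT = { 'num' }
  'num' is in predict set, so this production goes in M[T, 'num']

M[T, 'num'] = T → num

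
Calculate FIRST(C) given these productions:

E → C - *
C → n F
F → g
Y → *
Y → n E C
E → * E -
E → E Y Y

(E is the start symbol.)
From C → n F:
  - n is a terminal: add 'n' and stop

Collecting: FIRST(C) = { 'n' }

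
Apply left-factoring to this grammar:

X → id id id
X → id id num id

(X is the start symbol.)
X → id id X'
X' → id
X' → num id

Left-factoring transforms A → αβ₁ | αβ₂ into A → αA' and A' → β₁ | β₂
(α is the longest common prefix among the alternatives). Repeat until
no nonterminal has two alternatives with a common prefix.

Round 1: X has alternatives sharing prefix 'id id'. Introduce X': X → id id X'
  Add: X' → id
  Add: X' → num id

No remaining common prefixes — done.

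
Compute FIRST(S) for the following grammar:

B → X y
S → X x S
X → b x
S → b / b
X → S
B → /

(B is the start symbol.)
FIRST sets of the other non-terminals involved (by the same procedure, iterated to a fixed point):
  FIRST(X) = { 'b' }

From S → X x S:
  - X is a non-terminal: add FIRST(X) \ {ε} = { 'b' }
    X is not nullable, so stop
From S → b / b:
  - b is a terminal: add 'b' and stop

Collecting: FIRST(S) = { 'b' }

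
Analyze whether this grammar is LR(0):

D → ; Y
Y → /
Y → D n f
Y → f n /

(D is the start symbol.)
A grammar is LR(0) if no state in the canonical LR(0) collection has:
  - both a shift item (dot before a terminal) and a complete item (shift-reduce conflict), or
  - two or more complete items (reduce-reduce conflict; the accept item [D' → D .] counts as a complete item here).

Augment with D' → D and build the canonical LR(0) collection (I0 = CLOSURE({[D' → . D]}), then GOTO on every symbol after a dot until no new states appear). It has 11 states:
  I0: { [D → . ; Y], [D' → . D] }  — shift
  I1: { [D → . ; Y], [D → ; . Y], [Y → . /], [Y → . D n f], [Y → . f n /] }  — shift
  I2: { [D' → D .] }  — accept
  I3: { [Y → / .] }  — reduce
  I4: { [Y → D . n f] }  — shift
  I5: { [D → ; Y .] }  — reduce
  I6: { [Y → f . n /] }  — shift
  I7: { [Y → f n . /] }  — shift
  I8: { [Y → f n / .] }  — reduce
  I9: { [Y → D n . f] }  — shift
  I10: { [Y → D n f .] }  — reduce

Every state is either a pure shift/goto state or contains exactly one complete item and nothing to shift — no conflicts. The grammar is LR(0).

Answer: Yes, the grammar is LR(0)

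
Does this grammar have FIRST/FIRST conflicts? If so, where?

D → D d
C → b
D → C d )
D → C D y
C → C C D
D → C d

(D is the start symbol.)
Yes. D → D d / D → C d ')' on { 'b' }; D → D d / D → C D y on { 'b' }; D → D d / D → C d on { 'b' }; D → C d ')' / D → C D y on { 'b' }; D → C d ')' / D → C d on { 'b' }; D → C D y / D → C d on { 'b' }; C → b / C → C C D on { 'b' }

A FIRST/FIRST conflict occurs when two productions N → α and N → β for the same non-terminal have FIRST(α) ∩ FIRST(β) ≠ ∅ (with ε ∈ FIRST of a nullable right-hand side, so two nullable alternatives also conflict).

FIRST sets of the non-terminals at (or reachable through a nullable prefix from) the front of some alternative:
  FIRST(D) = { 'b' }
  FIRST(C) = { 'b' }

Productions for D:
  D → D d: FIRST = { 'b' }
  D → C d ): FIRST = { 'b' }
  D → C D y: FIRST = { 'b' }
  D → C d: FIRST = { 'b' }
Productions for C:
  C → b: FIRST = { 'b' }
  C → C C D: FIRST = { 'b' }

Conflict for D: D → D d and D → C d )
  Overlap: { 'b' }
Conflict for D: D → D d and D → C D y
  Overlap: { 'b' }
Conflict for D: D → D d and D → C d
  Overlap: { 'b' }
Conflict for D: D → C d ) and D → C D y
  Overlap: { 'b' }
Conflict for D: D → C d ) and D → C d
  Overlap: { 'b' }
Conflict for D: D → C D y and D → C d
  Overlap: { 'b' }
Conflict for C: C → b and C → C C D
  Overlap: { 'b' }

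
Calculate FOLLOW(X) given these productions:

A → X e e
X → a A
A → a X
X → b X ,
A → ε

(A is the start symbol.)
In A → X e e: X is followed by e e, add FIRST(e e) \ {ε} = { 'e' }
In A → a X: X is at the end, add FOLLOW(A)
In X → b X ,: X is followed by ',', add FIRST(',') \ {ε} = { ',' }

The FOLLOW sets referred to above (computed the same way, to a fixed point):
  FOLLOW(A) = { $, ',', 'e' }

Taking the union: FOLLOW(X) = { $, ',', 'e' }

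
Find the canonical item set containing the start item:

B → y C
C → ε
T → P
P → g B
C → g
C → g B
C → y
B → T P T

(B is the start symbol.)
First, augment the grammar with B' → B
I₀ = CLOSURE({ [B' → . B] }):
  [B' → . B] has the dot before B: add [B → . y C], [B → . T P T]
  [B → . T P T] has the dot before T: add [T → . P]
  [T → . P] has the dot before P: add [P → . g B]
No further items can be added.

I₀ = { [B → . T P T], [B → . y C], [B' → . B], [P → . g B], [T → . P] }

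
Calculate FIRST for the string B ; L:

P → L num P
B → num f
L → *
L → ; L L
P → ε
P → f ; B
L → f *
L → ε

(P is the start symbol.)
FIRST sets of the non-terminals involved (from the grammar, by fixed-point iteration):
  FIRST(B) = { 'num' }

To compute FIRST(B ; L), process the symbols left to right:
Symbol B is a non-terminal. Add FIRST(B) \ {ε} = { 'num' }
B is not nullable (ε ∉ FIRST(B)), so stop here.
FIRST(B ; L) = { 'num' }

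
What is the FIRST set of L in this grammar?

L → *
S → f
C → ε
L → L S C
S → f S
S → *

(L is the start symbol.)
From L → *:
  - '*' is a terminal: add '*' and stop
From L → L S C:
  - L is the symbol being defined: contributes nothing new
    L is not nullable, so stop

Collecting: FIRST(L) = { '*' }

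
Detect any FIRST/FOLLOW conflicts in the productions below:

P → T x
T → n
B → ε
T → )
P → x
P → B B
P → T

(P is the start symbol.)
No FIRST/FOLLOW conflicts.

A FIRST/FOLLOW conflict occurs when a non-terminal N has a nullable alternative N → β (β ⇒* ε) and another alternative N → α with FIRST(α) ∩ FOLLOW(N) ≠ ∅: on such a lookahead the parser cannot decide between expanding α and letting N vanish via β.

Nullable non-terminals: B, P.
FIRST sets used below: FIRST(T) = { ')', 'n' }, FIRST(B) = { ε }
B has a nullable alternative but only one production, so nothing to check.

P: nullable alternative(s) P → B B; FOLLOW(P) = { $ }
  P → T x: FIRST \ {ε} = { ')', 'n' } — disjoint from FOLLOW(P)
  P → x: FIRST \ {ε} = { 'x' } — disjoint from FOLLOW(P)
  P → B B: FIRST \ {ε} = { } — this is the only nullable alternative, skip
  P → T: FIRST \ {ε} = { ')', 'n' } — disjoint from FOLLOW(P)

T has no nullable alternative, so no FIRST/FOLLOW check is needed there.

No FIRST/FOLLOW conflicts found.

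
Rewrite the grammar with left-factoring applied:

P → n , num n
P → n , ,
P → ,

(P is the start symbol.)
P → n , P'
P' → num n
P' → ,
P → ,

Left-factoring transforms A → αβ₁ | αβ₂ into A → αA' and A' → β₁ | β₂
(α is the longest common prefix among the alternatives). Repeat until
no nonterminal has two alternatives with a common prefix.

Round 1: P has alternatives sharing prefix 'n ,'. Introduce P': P → n , P'
  Add: P' → num n
  Add: P' → ,

No remaining common prefixes — done.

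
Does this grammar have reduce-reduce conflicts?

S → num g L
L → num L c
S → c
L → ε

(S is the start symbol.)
No reduce-reduce conflicts

A reduce-reduce conflict occurs when an LR(0) state has two complete items [A → α .] and [B → β .] — both call for a reduction, and with no lookahead the parser cannot choose between them.

Augment with S' → S and build the canonical LR(0) collection (I0 = CLOSURE({[S' → . S]}), then GOTO on every symbol after a dot until no new states appear). It has 9 states:
  I0: { [S → . c], [S → . num g L], [S' → . S] }  — shift
  I1: { [S' → S .] }  — accept
  I2: { [S → c .] }  — reduce
  I3: { [S → num . g L] }  — shift
  I4: { [L → . num L c], [L → .], [S → num g . L] }  — shift, reduce
  I5: { [S → num g L .] }  — reduce
  I6: { [L → . num L c], [L → .], [L → num . L c] }  — shift, reduce
  I7: { [L → num L . c] }  — shift
  I8: { [L → num L c .] }  — reduce

No state contains more than one complete item.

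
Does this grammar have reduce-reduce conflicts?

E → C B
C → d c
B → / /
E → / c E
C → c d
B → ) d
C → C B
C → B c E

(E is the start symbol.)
Augment with E' → E and build the canonical LR(0) collection (I0 = CLOSURE({[E' → . E]}), then GOTO on every symbol after a dot until no new states appear). It has 18 states:
  I0: { [B → . ) d], [B → . / /], [C → . B c E], [C → . C B], [C → . c d], [C → . d c], [E → . / c E], [E → . C B], [E' → . E] }  — shift
  I1: { [B → ) . d] }  — shift
  I2: { [B → / . /], [E → / . c E] }  — shift
  I3: { [C → B . c E] }  — shift
  I4: { [B → . ) d], [B → . / /], [C → C . B], [E → C . B] }  — shift
  I5: { [E' → E .] }  — accept
  I6: { [C → c . d] }  — shift
  I7: { [C → d . c] }  — shift
  I8: { [C → d c .] }  — reduce
  I9: { [C → c d .] }  — reduce
  I10: { [B → / . /] }  — shift
  I11: { [C → C B .], [E → C B .] }  — 2 reduces
  I12: { [B → / / .] }  — reduce
  I13: { [B → . ) d], [B → . / /], [C → . B c E], [C → . C B], [C → . c d], [C → . d c], [C → B c . E], [E → . / c E], [E → . C B] }  — shift
  I14: { [C → B c E .] }  — reduce
  I15: { [B → . ) d], [B → . / /], [C → . B c E], [C → . C B], [C → . c d], [C → . d c], [E → . / c E], [E → . C B], [E → / c . E] }  — shift
  I16: { [E → / c E .] }  — reduce
  I17: { [B → ) d .] }  — reduce

I11 contains complete items [C → C B .], [E → C B .] — reduce-reduce conflict.

Answer: Yes — I11: [C → C B .] vs [E → C B .]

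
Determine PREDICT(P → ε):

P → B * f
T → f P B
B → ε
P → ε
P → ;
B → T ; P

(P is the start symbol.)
PREDICT(P → ε) = (FIRST(RHS) \ {ε}) ∪ (FOLLOW(P) if ε ∈ FIRST(RHS), i.e. RHS ⇒* ε)
The right-hand side is ε (FIRST(ε) = { ε }), so the predict set is FOLLOW(P) = { $, '*', ';', 'f' }
PREDICT(P → ε) = { $, '*', ';', 'f' }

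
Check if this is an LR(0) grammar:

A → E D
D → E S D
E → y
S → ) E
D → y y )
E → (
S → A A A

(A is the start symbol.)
No. Shift-reduce conflict between [E → y .] and [D → y . y )]

A grammar is LR(0) if no state in the canonical LR(0) collection has:
  - both a shift item (dot before a terminal) and a complete item (shift-reduce conflict), or
  - two or more complete items (reduce-reduce conflict; the accept item [A' → A .] counts as a complete item here).

Augment with A' → A and build the canonical LR(0) collection (I0 = CLOSURE({[A' → . A]}), then GOTO on every symbol after a dot until no new states appear). It has 17 states:
  I0: { [A → . E D], [A' → . A], [E → . (], [E → . y] }  — shift
  I1: { [E → ( .] }  — reduce
  I2: { [A' → A .] }  — accept
  I3: { [A → E . D], [D → . E S D], [D → . y y )], [E → . (], [E → . y] }  — shift
  I4: { [E → y .] }  — reduce
  I5: { [A → E D .] }  — reduce
  I6: { [A → . E D], [D → E . S D], [E → . (], [E → . y], [S → . ) E], [S → . A A A] }  — shift
  I7: { [D → y . y )], [E → y .] }  — shift, reduce
  I8: { [D → y y . )] }  — shift
  I9: { [D → y y ) .] }  — reduce
  I10: { [E → . (], [E → . y], [S → ) . E] }  — shift
  I11: { [A → . E D], [E → . (], [E → . y], [S → A . A A] }  — shift
  I12: { [D → . E S D], [D → . y y )], [D → E S . D], [E → . (], [E → . y] }  — shift
  I13: { [D → E S D .] }  — reduce
  I14: { [A → . E D], [E → . (], [E → . y], [S → A A . A] }  — shift
  I15: { [S → A A A .] }  — reduce
  I16: { [S → ) E .] }  — reduce

Conflict in state I7:
  Shift-reduce conflict between [E → y .] and [D → y . y )]
So the grammar is NOT LR(0).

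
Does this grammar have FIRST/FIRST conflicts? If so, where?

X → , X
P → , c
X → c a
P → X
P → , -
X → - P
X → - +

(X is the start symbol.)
Yes. X → '-' P / X → '-' '+' on { '-' }; P → ',' c / P → X on { ',' }; P → ',' c / P → ',' '-' on { ',' }; P → X / P → ',' '-' on { ',' }

A FIRST/FIRST conflict occurs when two productions N → α and N → β for the same non-terminal have FIRST(α) ∩ FIRST(β) ≠ ∅ (with ε ∈ FIRST of a nullable right-hand side, so two nullable alternatives also conflict).

FIRST sets of the non-terminals at (or reachable through a nullable prefix from) the front of some alternative:
  FIRST(X) = { ',', '-', 'c' }

Productions for X:
  X → , X: FIRST = { ',' }
  X → c a: FIRST = { 'c' }
  X → - P: FIRST = { '-' }
  X → - +: FIRST = { '-' }
Productions for P:
  P → , c: FIRST = { ',' }
  P → X: FIRST = { ',', '-', 'c' }
  P → , -: FIRST = { ',' }

Conflict for X: X → - P and X → - +
  Overlap: { '-' }
Conflict for P: P → , c and P → X
  Overlap: { ',' }
Conflict for P: P → , c and P → , -
  Overlap: { ',' }
Conflict for P: P → X and P → , -
  Overlap: { ',' }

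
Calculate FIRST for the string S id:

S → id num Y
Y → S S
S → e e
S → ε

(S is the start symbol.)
{ 'e', 'id' }

FIRST sets of the non-terminals involved (from the grammar, by fixed-point iteration):
  FIRST(S) = { 'e', 'id', ε }

To compute FIRST(S id), process the symbols left to right:
Symbol S is a non-terminal. Add FIRST(S) \ {ε} = { 'e', 'id' }
S is nullable (ε ∈ FIRST(S)), continue to the next symbol.
Symbol id is a terminal. Add 'id' and stop.
FIRST(S id) = { 'e', 'id' }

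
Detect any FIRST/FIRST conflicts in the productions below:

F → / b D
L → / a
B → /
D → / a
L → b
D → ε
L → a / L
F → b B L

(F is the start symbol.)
Productions for F:
  F → / b D: FIRST = { '/' }
  F → b B L: FIRST = { 'b' }
Productions for L:
  L → / a: FIRST = { '/' }
  L → b: FIRST = { 'b' }
  L → a / L: FIRST = { 'a' }
Productions for D:
  D → / a: FIRST = { '/' }
  D → ε: FIRST = { ε }
B has only one production, so no FIRST/FIRST conflict is possible there.

All alternatives of each non-terminal have pairwise disjoint FIRST sets.

Answer: No FIRST/FIRST conflicts.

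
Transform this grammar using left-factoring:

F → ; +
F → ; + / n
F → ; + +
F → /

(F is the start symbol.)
Left-factoring transforms A → αβ₁ | αβ₂ into A → αA' and A' → β₁ | β₂
(α is the longest common prefix among the alternatives). Repeat until
no nonterminal has two alternatives with a common prefix.

Round 1: F has alternatives sharing prefix '; +'. Introduce F': F → ; + F'
  Add: F' → ε
  Add: F' → / n
  Add: F' → +

No remaining common prefixes — done.

Resulting grammar:
F → ; + F'
F' → ε
F' → / n
F' → +
F → /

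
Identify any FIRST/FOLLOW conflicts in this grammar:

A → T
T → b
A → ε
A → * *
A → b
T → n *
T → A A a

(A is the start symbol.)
Nullable non-terminals: A.
FIRST sets used below: FIRST(T) = { '*', 'a', 'b', 'n' }

A: nullable alternative(s) A → ε; FOLLOW(A) = { $, '*', 'a', 'b', 'n' }
  A → T: FIRST \ {ε} = { '*', 'a', 'b', 'n' } — overlaps FOLLOW(A) on { '*', 'a', 'b', 'n' }: CONFLICT
  A → ε: FIRST \ {ε} = { } — this is the only nullable alternative, skip
  A → * *: FIRST \ {ε} = { '*' } — overlaps FOLLOW(A) on { '*' }: CONFLICT
  A → b: FIRST \ {ε} = { 'b' } — overlaps FOLLOW(A) on { 'b' }: CONFLICT

T has no nullable alternative, so no FIRST/FOLLOW check is needed there.

So the grammar has 3 FIRST/FOLLOW conflicts (marked CONFLICT above).

Answer: Yes. A → T with FOLLOW(A) on { '*', 'a', 'b', 'n' }; A → '*' '*' with FOLLOW(A) on { '*' }; A → b with FOLLOW(A) on { 'b' }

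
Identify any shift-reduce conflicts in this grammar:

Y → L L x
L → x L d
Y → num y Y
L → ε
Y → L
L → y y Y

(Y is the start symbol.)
A shift-reduce conflict occurs when an LR(0) state has both:
  - a complete (reduce) item [A → α .] (dot at the end), and
  - a shift item [B → β . c γ] (dot before a terminal).

Augment with Y' → Y and build the canonical LR(0) collection (I0 = CLOSURE({[Y' → . Y]}), then GOTO on every symbol after a dot until no new states appear). It has 14 states:
  I0: { [L → . x L d], [L → . y y Y], [L → .], [Y → . L L x], [Y → . L], [Y → . num y Y], [Y' → . Y] }  — shift, reduce
  I1: { [L → . x L d], [L → . y y Y], [L → .], [Y → L . L x], [Y → L .] }  — shift, 2 reduces
  I2: { [Y' → Y .] }  — accept
  I3: { [Y → num . y Y] }  — shift
  I4: { [L → . x L d], [L → . y y Y], [L → .], [L → x . L d] }  — shift, reduce
  I5: { [L → y . y Y] }  — shift
  I6: { [L → . x L d], [L → . y y Y], [L → .], [L → y y . Y], [Y → . L L x], [Y → . L], [Y → . num y Y] }  — shift, reduce
  I7: { [L → y y Y .] }  — reduce
  I8: { [L → x L . d] }  — shift
  I9: { [L → x L d .] }  — reduce
  I10: { [L → . x L d], [L → . y y Y], [L → .], [Y → . L L x], [Y → . L], [Y → . num y Y], [Y → num y . Y] }  — shift, reduce
  I11: { [Y → num y Y .] }  — reduce
  I12: { [Y → L L . x] }  — shift
  I13: { [Y → L L x .] }  — reduce

I0 contains reduce item [L → .] and shift items [L → . x L d], [L → . y y Y], [Y → . num y Y] — shift-reduce conflict.
I1 contains reduce items [L → .], [Y → L .] and shift items [L → . x L d], [L → . y y Y] — shift-reduce conflict.
I4 contains reduce item [L → .] and shift items [L → . x L d], [L → . y y Y] — shift-reduce conflict.
I6 contains reduce item [L → .] and shift items [L → . x L d], [L → . y y Y], [Y → . num y Y] — shift-reduce conflict.
I10 contains reduce item [L → .] and shift items [L → . x L d], [L → . y y Y], [Y → . num y Y] — shift-reduce conflict.

Answer: Yes — I0: [L → .] vs [L → . x L d]; I1: [L → .] vs [L → . x L d]; I4: [L → .] vs [L → . x L d]; I6: [L → .] vs [L → . x L d]; I10: [L → .] vs [L → . x L d]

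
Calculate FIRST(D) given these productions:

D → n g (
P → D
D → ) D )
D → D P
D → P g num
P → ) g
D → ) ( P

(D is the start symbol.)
{ ')', 'n' }

To compute FIRST(D), examine every production with D on the left-hand side, reading each right-hand side left to right until a non-nullable symbol is reached.

FIRST sets of the other non-terminals involved (by the same procedure, iterated to a fixed point):
  FIRST(P) = { ')', 'n' }

From D → n g (:
  - n is a terminal: add 'n' and stop
From D → ) D ):
  - ')' is a terminal: add ')' and stop
From D → D P:
  - D is the symbol being defined: contributes nothing new
    D is not nullable, so stop
From D → P g num:
  - P is a non-terminal: add FIRST(P) \ {ε} = { ')', 'n' }
    P is not nullable, so stop
From D → ) ( P:
  - ')' is a terminal: add ')' and stop

Collecting: FIRST(D) = { ')', 'n' }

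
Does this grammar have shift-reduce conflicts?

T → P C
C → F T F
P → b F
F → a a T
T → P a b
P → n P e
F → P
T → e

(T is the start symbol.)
No shift-reduce conflicts

A shift-reduce conflict occurs when an LR(0) state has both:
  - a complete (reduce) item [A → α .] (dot at the end), and
  - a shift item [B → β . c γ] (dot before a terminal).

Augment with T' → T and build the canonical LR(0) collection (I0 = CLOSURE({[T' → . T]}), then GOTO on every symbol after a dot until no new states appear). It has 19 states:
  I0: { [P → . b F], [P → . n P e], [T → . P C], [T → . P a b], [T → . e], [T' → . T] }  — shift
  I1: { [C → . F T F], [F → . P], [F → . a a T], [P → . b F], [P → . n P e], [T → P . C], [T → P . a b] }  — shift
  I2: { [T' → T .] }  — accept
  I3: { [F → . P], [F → . a a T], [P → . b F], [P → . n P e], [P → b . F] }  — shift
  I4: { [T → e .] }  — reduce
  I5: { [P → . b F], [P → . n P e], [P → n . P e] }  — shift
  I6: { [P → n P . e] }  — shift
  I7: { [P → n P e .] }  — reduce
  I8: { [P → b F .] }  — reduce
  I9: { [F → P .] }  — reduce
  I10: { [F → a . a T] }  — shift
  I11: { [F → a a . T], [P → . b F], [P → . n P e], [T → . P C], [T → . P a b], [T → . e] }  — shift
  I12: { [F → a a T .] }  — reduce
  I13: { [T → P C .] }  — reduce
  I14: { [C → F . T F], [P → . b F], [P → . n P e], [T → . P C], [T → . P a b], [T → . e] }  — shift
  I15: { [F → a . a T], [T → P a . b] }  — shift
  I16: { [T → P a b .] }  — reduce
  I17: { [C → F T . F], [F → . P], [F → . a a T], [P → . b F], [P → . n P e] }  — shift
  I18: { [C → F T F .] }  — reduce

No state contains both a complete item and a shift item.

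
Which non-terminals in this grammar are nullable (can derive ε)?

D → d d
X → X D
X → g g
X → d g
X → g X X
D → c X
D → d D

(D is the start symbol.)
A non-terminal is nullable if it can derive ε (the empty string): either it has an ε-production, or it has a production whose right-hand side consists entirely of nullable non-terminals.

There are no ε-productions, so no non-terminal can derive ε.
No non-terminals are nullable.

Answer: None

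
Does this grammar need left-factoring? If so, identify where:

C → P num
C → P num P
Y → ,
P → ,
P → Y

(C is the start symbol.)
Left-factoring is needed when two productions for the same non-terminal
share a common prefix on the right-hand side.

Productions for C:
  C → P num
  C → P num P
Productions for P:
  P → ,
  P → Y

Found common prefix 'P num' in productions for C

Answer: Yes, C has productions with common prefix 'P num'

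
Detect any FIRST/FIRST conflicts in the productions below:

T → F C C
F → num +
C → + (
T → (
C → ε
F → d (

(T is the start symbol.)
FIRST sets of the non-terminals at (or reachable through a nullable prefix from) the front of some alternative:
  FIRST(F) = { 'd', 'num' }

Productions for T:
  T → F C C: FIRST = { 'd', 'num' }
  T → (: FIRST = { '(' }
Productions for F:
  F → num +: FIRST = { 'num' }
  F → d (: FIRST = { 'd' }
Productions for C:
  C → + (: FIRST = { '+' }
  C → ε: FIRST = { ε }

All alternatives of each non-terminal have pairwise disjoint FIRST sets.

Answer: No FIRST/FIRST conflicts.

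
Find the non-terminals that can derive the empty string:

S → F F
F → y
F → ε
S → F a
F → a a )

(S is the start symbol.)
A non-terminal is nullable if it can derive ε (the empty string): either it has an ε-production, or it has a production whose right-hand side consists entirely of nullable non-terminals.

ε-productions: F → ε
So F is immediately nullable.
S → F F: every symbol on the right is nullable, so S is nullable too.
Every non-terminal is now nullable.
Nullable = { 'F', 'S' }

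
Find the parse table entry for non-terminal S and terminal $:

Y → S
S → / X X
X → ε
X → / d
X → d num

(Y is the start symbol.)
Empty (error entry)

To find M[S, $], we find productions for S where $ is in the predict set (PREDICT(N → α) = (FIRST(α) \ {ε}) ∪ (FOLLOW(N) if α ⇒* ε)).

S → / X X: PREDICT = { '/' }

M[S, $] is empty (no production applies)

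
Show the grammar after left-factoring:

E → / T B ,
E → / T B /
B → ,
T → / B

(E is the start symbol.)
Left-factoring transforms A → αβ₁ | αβ₂ into A → αA' and A' → β₁ | β₂
(α is the longest common prefix among the alternatives). Repeat until
no nonterminal has two alternatives with a common prefix.

Round 1: E has alternatives sharing prefix '/ T B'. Introduce E': E → / T B E'
  Add: E' → ,
  Add: E' → /

No remaining common prefixes — done.

Resulting grammar:
E → / T B E'
E' → ,
E' → /
B → ,
T → / B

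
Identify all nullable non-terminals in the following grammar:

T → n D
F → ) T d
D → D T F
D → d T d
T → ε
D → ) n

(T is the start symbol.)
{ 'T' }

A non-terminal is nullable if it can derive ε (the empty string): either it has an ε-production, or it has a production whose right-hand side consists entirely of nullable non-terminals.

ε-productions: T → ε
So T is immediately nullable.
No further non-terminal can be added: every production for the remaining non-terminals contains a terminal or a non-nullable non-terminal.
Nullable = { 'T' }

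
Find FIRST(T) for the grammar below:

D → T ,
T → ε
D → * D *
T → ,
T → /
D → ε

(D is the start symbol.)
To compute FIRST(T), examine every production with T on the left-hand side, reading each right-hand side left to right until a non-nullable symbol is reached.

From T → ε:
  - ε-production, so ε ∈ FIRST(T)
From T → ,:
  - ',' is a terminal: add ',' and stop
From T → /:
  - '/' is a terminal: add '/' and stop

Collecting: FIRST(T) = { ',', '/', ε }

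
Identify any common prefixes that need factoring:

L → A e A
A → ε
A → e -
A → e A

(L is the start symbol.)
Left-factoring is needed when two productions for the same non-terminal
share a common prefix on the right-hand side.

Productions for A:
  A → ε
  A → e -
  A → e A

Found common prefix 'e' in productions for A

Answer: Yes, A has productions with common prefix 'e'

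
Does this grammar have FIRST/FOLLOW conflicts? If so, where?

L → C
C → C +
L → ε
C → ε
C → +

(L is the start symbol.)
A FIRST/FOLLOW conflict occurs when a non-terminal N has a nullable alternative N → β (β ⇒* ε) and another alternative N → α with FIRST(α) ∩ FOLLOW(N) ≠ ∅: on such a lookahead the parser cannot decide between expanding α and letting N vanish via β.

Nullable non-terminals: C, L.
FIRST sets used below: FIRST(C) = { '+', ε }

C: nullable alternative(s) C → ε; FOLLOW(C) = { $, '+' }
  C → C +: FIRST \ {ε} = { '+' } — overlaps FOLLOW(C) on { '+' }: CONFLICT
  C → ε: FIRST \ {ε} = { } — this is the only nullable alternative, skip
  C → +: FIRST \ {ε} = { '+' } — overlaps FOLLOW(C) on { '+' }: CONFLICT

L: nullable alternative(s) L → C, L → ε; FOLLOW(L) = { $ }
  L → C: FIRST \ {ε} = { '+' } — disjoint from FOLLOW(L)
  L → ε: FIRST \ {ε} = { } — disjoint from FOLLOW(L)

So the grammar has 2 FIRST/FOLLOW conflicts (marked CONFLICT above).

Answer: Yes. C → C '+' with FOLLOW(C) on { '+' }; C → '+' with FOLLOW(C) on { '+' }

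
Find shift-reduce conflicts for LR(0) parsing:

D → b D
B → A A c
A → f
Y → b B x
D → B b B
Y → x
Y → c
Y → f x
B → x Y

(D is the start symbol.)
Augment with D' → D and build the canonical LR(0) collection (I0 = CLOSURE({[D' → . D]}), then GOTO on every symbol after a dot until no new states appear). It has 20 states:
  I0: { [A → . f], [B → . A A c], [B → . x Y], [D → . B b B], [D → . b D], [D' → . D] }  — shift
  I1: { [A → . f], [B → A . A c] }  — shift
  I2: { [D → B . b B] }  — shift
  I3: { [D' → D .] }  — accept
  I4: { [A → . f], [B → . A A c], [B → . x Y], [D → . B b B], [D → . b D], [D → b . D] }  — shift
  I5: { [A → f .] }  — reduce
  I6: { [B → x . Y], [Y → . b B x], [Y → . c], [Y → . f x], [Y → . x] }  — shift
  I7: { [B → x Y .] }  — reduce
  I8: { [A → . f], [B → . A A c], [B → . x Y], [Y → b . B x] }  — shift
  I9: { [Y → c .] }  — reduce
  I10: { [Y → f . x] }  — shift
  I11: { [Y → x .] }  — reduce
  I12: { [Y → f x .] }  — reduce
  I13: { [Y → b B . x] }  — shift
  I14: { [Y → b B x .] }  — reduce
  I15: { [D → b D .] }  — reduce
  I16: { [A → . f], [B → . A A c], [B → . x Y], [D → B b . B] }  — shift
  I17: { [D → B b B .] }  — reduce
  I18: { [B → A A . c] }  — shift
  I19: { [B → A A c .] }  — reduce

No state contains both a complete item and a shift item.

Answer: No shift-reduce conflicts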